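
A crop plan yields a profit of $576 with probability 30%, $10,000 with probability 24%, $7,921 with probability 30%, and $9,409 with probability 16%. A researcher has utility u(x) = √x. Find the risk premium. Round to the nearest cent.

E[u] = 0.3·√576 + 0.24·√10000 + 0.3·√7921 + 0.16·√9409 = 0.3·24 + 0.24·100 + 0.3·89 + 0.16·97 = 73.42
CE = (73.42)² = 5390.4964
Risk premium = EV − CE = 6454.54 − 5390.4964 = 1064.0436

$1,064.04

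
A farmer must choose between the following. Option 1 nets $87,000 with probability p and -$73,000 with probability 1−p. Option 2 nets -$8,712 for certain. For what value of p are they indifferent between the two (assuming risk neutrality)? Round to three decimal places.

p = 0.402

p·87000 + (1−p)·(-73000) = -8712
160000p − 73000 = -8712
p = (-8712 + 73000) / 160000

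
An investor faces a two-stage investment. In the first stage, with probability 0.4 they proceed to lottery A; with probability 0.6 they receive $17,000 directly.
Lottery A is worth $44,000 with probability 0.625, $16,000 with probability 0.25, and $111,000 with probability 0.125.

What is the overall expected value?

EV(A) = 0.625 × 44000 + 0.25 × 16000 + 0.125 × 111000 = 27500 + 4000 + 13875 = 45375
Branch B: 17000 (certain)
Overall = 0.4 × 45375 + 0.6 × 17000 = 18150 + 10200 = 28350

$28,350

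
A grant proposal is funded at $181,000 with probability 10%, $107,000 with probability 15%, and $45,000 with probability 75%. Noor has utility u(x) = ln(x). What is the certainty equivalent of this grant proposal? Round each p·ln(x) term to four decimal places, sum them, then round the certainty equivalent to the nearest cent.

E[u] = 0.1·ln(181000) + 0.15·ln(107000) + 0.75·ln(45000) = 1.2106 + 1.7371 + 8.0358 = 10.9835
CE = e^10.9835 ≈ 58894.32

$58,894.32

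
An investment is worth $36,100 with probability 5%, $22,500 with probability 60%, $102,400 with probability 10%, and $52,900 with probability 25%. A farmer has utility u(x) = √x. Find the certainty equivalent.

$35,721

E[u] = 0.05·√36100 + 0.6·√22500 + 0.1·√102400 + 0.25·√52900 = 0.05·190 + 0.6·150 + 0.1·320 + 0.25·230 = 189
CE = (189)² = 35721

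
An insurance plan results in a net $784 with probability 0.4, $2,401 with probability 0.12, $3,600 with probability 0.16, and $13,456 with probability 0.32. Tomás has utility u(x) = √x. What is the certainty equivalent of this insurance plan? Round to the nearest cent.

$4,070.44

E[u] = 0.4·√784 + 0.12·√2401 + 0.16·√3600 + 0.32·√13456 = 0.4·28 + 0.12·49 + 0.16·60 + 0.32·116 = 63.8
CE = (63.8)² = 4070.44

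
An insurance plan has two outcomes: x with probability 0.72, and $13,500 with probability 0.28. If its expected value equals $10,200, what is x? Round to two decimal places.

x = $8,916.67

0.72·x + 0.28·13500 = 10200
0.72·x = 10200 − 3780 = 6420
x = 6420 / 0.72 = 8916.6667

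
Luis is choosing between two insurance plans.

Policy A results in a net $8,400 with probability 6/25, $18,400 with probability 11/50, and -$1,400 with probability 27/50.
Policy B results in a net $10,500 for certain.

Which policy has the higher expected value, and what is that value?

Policy B ($10,500)

Policy A = 6/25 × 8400 + 11/50 × 18400 + 27/50 × (-1400) = 2016 + 4048 − 756 = 5308
Policy B: 10500 (certain)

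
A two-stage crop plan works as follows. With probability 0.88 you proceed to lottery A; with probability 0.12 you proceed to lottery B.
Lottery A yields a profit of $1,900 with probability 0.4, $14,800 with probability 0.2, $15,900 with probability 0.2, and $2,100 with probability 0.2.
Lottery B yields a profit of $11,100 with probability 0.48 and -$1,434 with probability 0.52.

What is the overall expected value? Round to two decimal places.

EV(A) = 0.4 × 1900 + 0.2 × 14800 + 0.2 × 15900 + 0.2 × 2100 = 760 + 2960 + 3180 + 420 = 7320
EV(B) = 0.48 × 11100 + 0.52 × (-1434) = 5328 − 745.68 = 4582.32
Overall = 0.88 × 7320 + 0.12 × 4582.32 = 6441.6 + 549.8784 = 6991.4784

$6,991.48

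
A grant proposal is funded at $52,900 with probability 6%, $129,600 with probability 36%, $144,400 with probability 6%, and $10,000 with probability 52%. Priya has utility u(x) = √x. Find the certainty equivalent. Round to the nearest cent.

E[u] = 0.06·√52900 + 0.36·√129600 + 0.06·√144400 + 0.52·√10000 = 0.06·230 + 0.36·360 + 0.06·380 + 0.52·100 = 218.2
CE = (218.2)² = 47611.24

$47,611.24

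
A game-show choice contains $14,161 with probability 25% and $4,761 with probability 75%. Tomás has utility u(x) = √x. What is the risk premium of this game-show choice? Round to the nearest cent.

$468.75

E[u] = 0.25·√14161 + 0.75·√4761 = 0.25·119 + 0.75·69 = 81.5
CE = (81.5)² = 6642.25
Risk premium = EV − CE = 7111 − 6642.25 = 468.75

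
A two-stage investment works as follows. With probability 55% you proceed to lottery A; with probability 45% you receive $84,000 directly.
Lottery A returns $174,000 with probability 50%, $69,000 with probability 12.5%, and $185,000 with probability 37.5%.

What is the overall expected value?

EV(A) = 0.5 × 174000 + 0.125 × 69000 + 0.375 × 185000 = 87000 + 8625 + 69375 = 165000
Branch B: 84000 (certain)
Overall = 0.55 × 165000 + 0.45 × 84000 = 90750 + 37800 = 128550

$128,550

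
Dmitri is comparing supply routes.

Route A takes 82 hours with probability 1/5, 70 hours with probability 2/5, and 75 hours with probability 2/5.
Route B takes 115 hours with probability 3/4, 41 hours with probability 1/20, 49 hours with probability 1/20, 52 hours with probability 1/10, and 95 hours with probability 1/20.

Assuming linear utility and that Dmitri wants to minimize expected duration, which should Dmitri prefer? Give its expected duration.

Route A = 1/5 × 82 + 2/5 × 70 + 2/5 × 75 = 16.4 + 28 + 30 = 74.4
Route B = 3/4 × 115 + 1/20 × 41 + 1/20 × 49 + 1/10 × 52 + 1/20 × 95 = 86.25 + 2.05 + 2.45 + 5.2 + 4.75 = 100.7

Route A (74.4 hours)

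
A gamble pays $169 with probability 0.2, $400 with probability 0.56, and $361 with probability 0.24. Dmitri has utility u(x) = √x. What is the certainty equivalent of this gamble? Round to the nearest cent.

E[u] = 0.2·√169 + 0.56·√400 + 0.24·√361 = 0.2·13 + 0.56·20 + 0.24·19 = 18.36
CE = (18.36)² = 337.0896

$337.09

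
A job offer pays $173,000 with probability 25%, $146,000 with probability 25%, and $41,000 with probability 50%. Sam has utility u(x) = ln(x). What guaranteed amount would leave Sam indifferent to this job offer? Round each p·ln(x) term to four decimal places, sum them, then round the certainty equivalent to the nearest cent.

E[u] = 0.25·ln(173000) + 0.25·ln(146000) + 0.5·ln(41000) = 3.0153 + 2.9728 + 5.3107 = 11.2988
CE = e^11.2988 ≈ 80724.71

$80,724.71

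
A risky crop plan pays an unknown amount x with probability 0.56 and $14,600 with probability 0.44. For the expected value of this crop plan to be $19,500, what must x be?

x = $23,350

0.56·x + 0.44·14600 = 19500
0.56·x = 19500 − 6424 = 13076
x = 13076 / 0.56 = 23350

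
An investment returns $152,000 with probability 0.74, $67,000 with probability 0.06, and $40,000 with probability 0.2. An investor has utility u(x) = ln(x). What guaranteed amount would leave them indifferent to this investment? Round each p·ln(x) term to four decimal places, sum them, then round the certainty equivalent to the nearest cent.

$110,790.91

E[u] = 0.74·ln(152000) + 0.06·ln(67000) + 0.2·ln(40000) = 8.8294 + 0.6667 + 2.1193 = 11.6154
CE = e^11.6154 ≈ 110790.91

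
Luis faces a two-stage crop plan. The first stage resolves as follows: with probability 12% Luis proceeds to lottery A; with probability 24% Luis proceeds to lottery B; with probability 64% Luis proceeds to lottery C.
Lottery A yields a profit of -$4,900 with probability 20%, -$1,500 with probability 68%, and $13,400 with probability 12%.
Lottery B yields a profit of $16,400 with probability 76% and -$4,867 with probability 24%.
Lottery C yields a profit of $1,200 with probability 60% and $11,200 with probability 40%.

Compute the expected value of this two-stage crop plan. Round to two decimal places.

EV(A) = 0.2 × (-4900) + 0.68 × (-1500) + 0.12 × 13400 = -980 − 1020 + 1608 = -392
EV(B) = 0.76 × 16400 + 0.24 × (-4867) = 12464 − 1168.08 = 11295.92
EV(C) = 0.6 × 1200 + 0.4 × 11200 = 720 + 4480 = 5200
Overall = 0.12 × (-392) + 0.24 × 11295.92 + 0.64 × 5200 = -47.04 + 2711.0208 + 3328 = 5991.9808

$5,991.98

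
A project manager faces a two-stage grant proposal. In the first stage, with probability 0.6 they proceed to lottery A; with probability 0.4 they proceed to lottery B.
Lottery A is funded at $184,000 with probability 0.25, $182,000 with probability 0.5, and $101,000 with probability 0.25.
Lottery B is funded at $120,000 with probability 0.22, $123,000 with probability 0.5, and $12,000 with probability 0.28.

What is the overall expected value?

EV(A) = 0.25 × 184000 + 0.5 × 182000 + 0.25 × 101000 = 46000 + 91000 + 25250 = 162250
EV(B) = 0.22 × 120000 + 0.5 × 123000 + 0.28 × 12000 = 26400 + 61500 + 3360 = 91260
Overall = 0.6 × 162250 + 0.4 × 91260 = 97350 + 36504 = 133854

$133,854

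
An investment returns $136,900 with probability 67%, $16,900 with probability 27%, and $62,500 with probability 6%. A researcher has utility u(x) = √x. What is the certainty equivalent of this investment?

E[u] = 0.67·√136900 + 0.27·√16900 + 0.06·√62500 = 0.67·370 + 0.27·130 + 0.06·250 = 298
CE = (298)² = 88804

$88,804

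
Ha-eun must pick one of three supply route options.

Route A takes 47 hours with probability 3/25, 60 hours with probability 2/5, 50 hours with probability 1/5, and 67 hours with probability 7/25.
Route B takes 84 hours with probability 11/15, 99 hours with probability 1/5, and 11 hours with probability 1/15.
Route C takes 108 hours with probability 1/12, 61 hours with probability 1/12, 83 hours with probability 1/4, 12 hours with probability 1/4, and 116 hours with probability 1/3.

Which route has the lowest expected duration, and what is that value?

Route A = 3/25 × 47 + 2/5 × 60 + 1/5 × 50 + 7/25 × 67 = 5.64 + 24 + 10 + 18.76 = 58.4
Route B = 11/15 × 84 + 1/5 × 99 + 1/15 × 11 = 61.6 + 19.8 + 0.7333 = 82.1333
Route C = 1/12 × 108 + 1/12 × 61 + 1/4 × 83 + 1/4 × 12 + 1/3 × 116 = 9 + 5.0833 + 20.75 + 3 + 38.6667 = 76.5

Route A (58.4 hours)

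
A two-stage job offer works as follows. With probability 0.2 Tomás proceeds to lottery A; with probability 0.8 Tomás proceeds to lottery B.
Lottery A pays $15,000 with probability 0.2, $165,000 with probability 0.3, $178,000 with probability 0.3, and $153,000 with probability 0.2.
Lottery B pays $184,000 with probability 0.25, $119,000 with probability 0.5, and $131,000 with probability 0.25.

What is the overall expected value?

EV(A) = 0.2 × 15000 + 0.3 × 165000 + 0.3 × 178000 + 0.2 × 153000 = 3000 + 49500 + 53400 + 30600 = 136500
EV(B) = 0.25 × 184000 + 0.5 × 119000 + 0.25 × 131000 = 46000 + 59500 + 32750 = 138250
Overall = 0.2 × 136500 + 0.8 × 138250 = 27300 + 110600 = 137900

$137,900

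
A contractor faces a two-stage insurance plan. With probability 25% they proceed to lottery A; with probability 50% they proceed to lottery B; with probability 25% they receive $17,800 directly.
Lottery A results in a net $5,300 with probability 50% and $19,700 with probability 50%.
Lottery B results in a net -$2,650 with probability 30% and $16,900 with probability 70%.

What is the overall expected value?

$13,092.50

EV(A) = 0.5 × 5300 + 0.5 × 19700 = 2650 + 9850 = 12500
EV(B) = 0.3 × (-2650) + 0.7 × 16900 = -795 + 11830 = 11035
Branch C: 17800 (certain)
Overall = 0.25 × 12500 + 0.5 × 11035 + 0.25 × 17800 = 3125 + 5517.5 + 4450 = 13092.5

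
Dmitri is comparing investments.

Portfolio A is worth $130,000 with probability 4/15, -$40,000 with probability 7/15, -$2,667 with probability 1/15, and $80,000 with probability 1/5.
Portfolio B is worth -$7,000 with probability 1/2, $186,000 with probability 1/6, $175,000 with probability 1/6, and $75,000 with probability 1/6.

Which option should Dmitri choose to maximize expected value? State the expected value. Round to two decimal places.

Portfolio B ($69,166.67)

Portfolio A = 4/15 × 130000 + 7/15 × (-40000) + 1/15 × (-2667) + 1/5 × 80000 = 34666.6667 − 18666.6667 − 177.8 + 16000 = 31822.2
Portfolio B = 1/2 × (-7000) + 1/6 × 186000 + 1/6 × 175000 + 1/6 × 75000 = -3500 + 31000 + 29166.6667 + 12500 = 69166.6667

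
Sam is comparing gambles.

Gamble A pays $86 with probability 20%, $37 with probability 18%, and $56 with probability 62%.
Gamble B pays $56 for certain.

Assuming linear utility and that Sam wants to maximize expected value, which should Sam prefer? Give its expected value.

Gamble A = 0.2 × 86 + 0.18 × 37 + 0.62 × 56 = 17.2 + 6.66 + 34.72 = 58.58
Gamble B: 56 (certain)

Gamble A ($58.58)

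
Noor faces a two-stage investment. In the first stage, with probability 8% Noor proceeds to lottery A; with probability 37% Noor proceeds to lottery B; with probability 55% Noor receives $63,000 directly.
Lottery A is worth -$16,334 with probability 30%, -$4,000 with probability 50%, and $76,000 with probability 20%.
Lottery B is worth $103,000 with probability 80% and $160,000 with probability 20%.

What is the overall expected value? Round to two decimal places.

$77,641.98

EV(A) = 0.3 × (-16334) + 0.5 × (-4000) + 0.2 × 76000 = -4900.2 − 2000 + 15200 = 8299.8
EV(B) = 0.8 × 103000 + 0.2 × 160000 = 82400 + 32000 = 114400
Branch C: 63000 (certain)
Overall = 0.08 × 8299.8 + 0.37 × 114400 + 0.55 × 63000 = 663.984 + 42328 + 34650 = 77641.984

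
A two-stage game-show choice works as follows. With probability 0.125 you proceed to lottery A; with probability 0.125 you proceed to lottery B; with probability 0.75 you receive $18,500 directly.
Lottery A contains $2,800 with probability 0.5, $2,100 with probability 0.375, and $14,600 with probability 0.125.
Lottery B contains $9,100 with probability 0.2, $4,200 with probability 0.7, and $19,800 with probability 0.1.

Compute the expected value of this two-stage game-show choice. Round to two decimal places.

$15,219.06

EV(A) = 0.5 × 2800 + 0.375 × 2100 + 0.125 × 14600 = 1400 + 787.5 + 1825 = 4012.5
EV(B) = 0.2 × 9100 + 0.7 × 4200 + 0.1 × 19800 = 1820 + 2940 + 1980 = 6740
Branch C: 18500 (certain)
Overall = 0.125 × 4012.5 + 0.125 × 6740 + 0.75 × 18500 = 501.5625 + 842.5 + 13875 = 15219.0625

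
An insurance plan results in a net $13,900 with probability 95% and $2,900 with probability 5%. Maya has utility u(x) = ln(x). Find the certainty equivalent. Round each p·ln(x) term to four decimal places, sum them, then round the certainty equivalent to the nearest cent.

E[u] = 0.95·ln(13900) + 0.05·ln(2900) = 9.0627 + 0.3986 = 9.4613
CE = e^9.4613 ≈ 12852.58

$12,852.58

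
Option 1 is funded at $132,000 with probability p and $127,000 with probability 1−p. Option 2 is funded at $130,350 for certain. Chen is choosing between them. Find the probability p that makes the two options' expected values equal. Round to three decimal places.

p = 0.670

p·132000 + (1−p)·127000 = 130350
5000p + 127000 = 130350
p = (130350 − 127000) / 5000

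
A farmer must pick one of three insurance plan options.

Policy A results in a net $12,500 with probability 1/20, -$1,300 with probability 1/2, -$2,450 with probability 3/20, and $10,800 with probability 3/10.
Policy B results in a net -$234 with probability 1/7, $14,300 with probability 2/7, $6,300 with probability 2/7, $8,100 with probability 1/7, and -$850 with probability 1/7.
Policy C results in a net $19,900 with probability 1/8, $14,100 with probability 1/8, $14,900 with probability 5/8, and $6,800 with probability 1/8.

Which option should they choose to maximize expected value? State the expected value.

Policy A = 1/20 × 12500 + 1/2 × (-1300) + 3/20 × (-2450) + 3/10 × 10800 = 625 − 650 − 367.5 + 3240 = 2847.5
Policy B = 1/7 × (-234) + 2/7 × 14300 + 2/7 × 6300 + 1/7 × 8100 + 1/7 × (-850) = -33.4286 + 4085.7143 + 1800 + 1157.1429 − 121.4286 = 6888
Policy C = 1/8 × 19900 + 1/8 × 14100 + 5/8 × 14900 + 1/8 × 6800 = 2487.5 + 1762.5 + 9312.5 + 850 = 14412.5

Policy C ($14,412.50)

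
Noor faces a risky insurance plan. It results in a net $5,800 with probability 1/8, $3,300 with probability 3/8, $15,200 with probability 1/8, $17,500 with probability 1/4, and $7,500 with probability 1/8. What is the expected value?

$9,175

EV = 1/8 × 5800 + 3/8 × 3300 + 1/8 × 15200 + 1/4 × 17500 + 1/8 × 7500 = 725 + 1237.5 + 1900 + 4375 + 937.5 = 9175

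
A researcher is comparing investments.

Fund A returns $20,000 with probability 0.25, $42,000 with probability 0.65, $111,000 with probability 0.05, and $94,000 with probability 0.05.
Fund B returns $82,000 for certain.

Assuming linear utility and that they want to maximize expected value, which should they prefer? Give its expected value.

Fund B ($82,000)

Fund A = 0.25 × 20000 + 0.65 × 42000 + 0.05 × 111000 + 0.05 × 94000 = 5000 + 27300 + 5550 + 4700 = 42550
Fund B: 82000 (certain)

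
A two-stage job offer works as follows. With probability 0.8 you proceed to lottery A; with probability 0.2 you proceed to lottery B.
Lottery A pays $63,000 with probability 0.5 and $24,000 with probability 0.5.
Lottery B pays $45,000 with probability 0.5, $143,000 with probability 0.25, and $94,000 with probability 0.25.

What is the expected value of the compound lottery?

EV(A) = 0.5 × 63000 + 0.5 × 24000 = 31500 + 12000 = 43500
EV(B) = 0.5 × 45000 + 0.25 × 143000 + 0.25 × 94000 = 22500 + 35750 + 23500 = 81750
Overall = 0.8 × 43500 + 0.2 × 81750 = 34800 + 16350 = 51150

$51,150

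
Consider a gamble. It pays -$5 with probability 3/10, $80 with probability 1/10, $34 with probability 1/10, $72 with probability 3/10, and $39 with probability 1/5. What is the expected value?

EV = 3/10 × (-5) + 1/10 × 80 + 1/10 × 34 + 3/10 × 72 + 1/5 × 39 = -1.5 + 8 + 3.4 + 21.6 + 7.8 = 39.3

$39.30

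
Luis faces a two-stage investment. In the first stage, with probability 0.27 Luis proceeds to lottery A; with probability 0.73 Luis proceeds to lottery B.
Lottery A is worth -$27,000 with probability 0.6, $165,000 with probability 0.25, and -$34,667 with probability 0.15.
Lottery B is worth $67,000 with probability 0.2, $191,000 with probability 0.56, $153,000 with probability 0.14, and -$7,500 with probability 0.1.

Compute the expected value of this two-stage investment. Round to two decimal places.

$108,311.39

EV(A) = 0.6 × (-27000) + 0.25 × 165000 + 0.15 × (-34667) = -16200 + 41250 − 5200.05 = 19849.95
EV(B) = 0.2 × 67000 + 0.56 × 191000 + 0.14 × 153000 + 0.1 × (-7500) = 13400 + 106960 + 21420 − 750 = 141030
Overall = 0.27 × 19849.95 + 0.73 × 141030 = 5359.4865 + 102951.9 = 108311.3865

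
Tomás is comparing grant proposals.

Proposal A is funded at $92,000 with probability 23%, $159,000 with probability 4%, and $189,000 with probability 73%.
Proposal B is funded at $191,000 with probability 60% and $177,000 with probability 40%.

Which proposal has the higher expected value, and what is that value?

Proposal B ($185,400)

Proposal A = 0.23 × 92000 + 0.04 × 159000 + 0.73 × 189000 = 21160 + 6360 + 137970 = 165490
Proposal B = 0.6 × 191000 + 0.4 × 177000 = 114600 + 70800 = 185400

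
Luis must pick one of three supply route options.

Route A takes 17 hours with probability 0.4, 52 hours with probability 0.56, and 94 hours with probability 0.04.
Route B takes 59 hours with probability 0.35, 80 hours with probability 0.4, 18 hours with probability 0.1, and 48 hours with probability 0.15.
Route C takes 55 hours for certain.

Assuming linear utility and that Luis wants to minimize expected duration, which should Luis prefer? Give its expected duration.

Route A (39.68 hours)

Route A = 0.4 × 17 + 0.56 × 52 + 0.04 × 94 = 6.8 + 29.12 + 3.76 = 39.68
Route B = 0.35 × 59 + 0.4 × 80 + 0.1 × 18 + 0.15 × 48 = 20.65 + 32 + 1.8 + 7.2 = 61.65
Route C: 55 (certain)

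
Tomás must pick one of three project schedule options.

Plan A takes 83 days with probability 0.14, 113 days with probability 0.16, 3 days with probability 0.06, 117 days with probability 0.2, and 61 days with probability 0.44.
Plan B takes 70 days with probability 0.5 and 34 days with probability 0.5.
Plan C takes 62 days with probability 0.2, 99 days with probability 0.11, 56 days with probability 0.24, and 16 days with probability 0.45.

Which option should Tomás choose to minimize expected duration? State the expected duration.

Plan C (43.93 days)

Plan A = 0.14 × 83 + 0.16 × 113 + 0.06 × 3 + 0.2 × 117 + 0.44 × 61 = 11.62 + 18.08 + 0.18 + 23.4 + 26.84 = 80.12
Plan B = 0.5 × 70 + 0.5 × 34 = 35 + 17 = 52
Plan C = 0.2 × 62 + 0.11 × 99 + 0.24 × 56 + 0.45 × 16 = 12.4 + 10.89 + 13.44 + 7.2 = 43.93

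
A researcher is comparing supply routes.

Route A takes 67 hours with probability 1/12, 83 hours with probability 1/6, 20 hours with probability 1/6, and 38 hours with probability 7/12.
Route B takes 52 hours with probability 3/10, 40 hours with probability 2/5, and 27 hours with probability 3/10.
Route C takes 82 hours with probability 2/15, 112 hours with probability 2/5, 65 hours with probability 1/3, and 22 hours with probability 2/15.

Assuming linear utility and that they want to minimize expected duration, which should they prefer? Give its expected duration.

Route B (39.7 hours)

Route A = 1/12 × 67 + 1/6 × 83 + 1/6 × 20 + 7/12 × 38 = 5.5833 + 13.8333 + 3.3333 + 22.1667 = 44.9167
Route B = 3/10 × 52 + 2/5 × 40 + 3/10 × 27 = 15.6 + 16 + 8.1 = 39.7
Route C = 2/15 × 82 + 2/5 × 112 + 1/3 × 65 + 2/15 × 22 = 10.9333 + 44.8 + 21.6667 + 2.9333 = 80.3333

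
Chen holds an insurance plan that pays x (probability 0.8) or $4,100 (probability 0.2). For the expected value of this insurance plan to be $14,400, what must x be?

0.8·x + 0.2·4100 = 14400
0.8·x = 14400 − 820 = 13580
x = 13580 / 0.8 = 16975

x = $16,975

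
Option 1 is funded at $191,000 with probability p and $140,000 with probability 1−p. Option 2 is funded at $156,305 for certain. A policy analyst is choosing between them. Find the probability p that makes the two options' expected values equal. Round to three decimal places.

p·191000 + (1−p)·140000 = 156305
51000p + 140000 = 156305
p = (156305 − 140000) / 51000

p = 0.320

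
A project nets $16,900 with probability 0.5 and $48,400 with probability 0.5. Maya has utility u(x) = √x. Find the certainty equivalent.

$30,625

E[u] = 0.5·√16900 + 0.5·√48400 = 0.5·130 + 0.5·220 = 175
CE = (175)² = 30625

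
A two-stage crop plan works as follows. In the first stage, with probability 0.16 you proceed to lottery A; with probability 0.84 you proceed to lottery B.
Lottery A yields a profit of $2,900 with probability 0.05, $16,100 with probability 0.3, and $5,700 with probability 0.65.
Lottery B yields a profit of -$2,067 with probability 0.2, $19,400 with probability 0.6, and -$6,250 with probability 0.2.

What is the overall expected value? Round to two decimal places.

$9,769.14

EV(A) = 0.05 × 2900 + 0.3 × 16100 + 0.65 × 5700 = 145 + 4830 + 3705 = 8680
EV(B) = 0.2 × (-2067) + 0.6 × 19400 + 0.2 × (-6250) = -413.4 + 11640 − 1250 = 9976.6
Overall = 0.16 × 8680 + 0.84 × 9976.6 = 1388.8 + 8380.344 = 9769.144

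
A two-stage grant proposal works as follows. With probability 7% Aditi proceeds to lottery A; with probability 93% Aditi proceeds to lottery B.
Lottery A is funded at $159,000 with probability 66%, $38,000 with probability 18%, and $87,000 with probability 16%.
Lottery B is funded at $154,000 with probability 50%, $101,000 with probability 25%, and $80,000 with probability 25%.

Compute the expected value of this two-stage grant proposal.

EV(A) = 0.66 × 159000 + 0.18 × 38000 + 0.16 × 87000 = 104940 + 6840 + 13920 = 125700
EV(B) = 0.5 × 154000 + 0.25 × 101000 + 0.25 × 80000 = 77000 + 25250 + 20000 = 122250
Overall = 0.07 × 125700 + 0.93 × 122250 = 8799 + 113692.5 = 122491.5

$122,491.50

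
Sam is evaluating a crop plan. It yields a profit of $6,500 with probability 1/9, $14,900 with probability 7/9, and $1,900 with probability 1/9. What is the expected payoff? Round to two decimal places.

$12,522.22

EV = 1/9 × 6500 + 7/9 × 14900 + 1/9 × 1900 = 722.2222 + 11588.8889 + 211.1111 = 12522.2222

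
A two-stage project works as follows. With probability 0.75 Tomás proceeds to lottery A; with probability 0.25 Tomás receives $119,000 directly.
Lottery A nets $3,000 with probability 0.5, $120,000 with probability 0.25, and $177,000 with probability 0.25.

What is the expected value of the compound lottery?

$86,562.50

EV(A) = 0.5 × 3000 + 0.25 × 120000 + 0.25 × 177000 = 1500 + 30000 + 44250 = 75750
Branch B: 119000 (certain)
Overall = 0.75 × 75750 + 0.25 × 119000 = 56812.5 + 29750 = 86562.5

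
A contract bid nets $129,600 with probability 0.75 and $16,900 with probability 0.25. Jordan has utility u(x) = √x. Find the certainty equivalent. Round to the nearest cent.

E[u] = 0.75·√129600 + 0.25·√16900 = 0.75·360 + 0.25·130 = 302.5
CE = (302.5)² = 91506.25

$91,506.25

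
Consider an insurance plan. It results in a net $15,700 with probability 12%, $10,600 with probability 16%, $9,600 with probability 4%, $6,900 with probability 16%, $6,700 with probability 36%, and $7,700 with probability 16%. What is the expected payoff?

$8,712

EV = 0.12 × 15700 + 0.16 × 10600 + 0.04 × 9600 + 0.16 × 6900 + 0.36 × 6700 + 0.16 × 7700 = 1884 + 1696 + 384 + 1104 + 2412 + 1232 = 8712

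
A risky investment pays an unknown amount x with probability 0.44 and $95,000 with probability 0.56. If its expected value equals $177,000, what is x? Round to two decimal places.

0.44·x + 0.56·95000 = 177000
0.44·x = 177000 − 53200 = 123800
x = 123800 / 0.44 = 281363.6364

x = $281,363.64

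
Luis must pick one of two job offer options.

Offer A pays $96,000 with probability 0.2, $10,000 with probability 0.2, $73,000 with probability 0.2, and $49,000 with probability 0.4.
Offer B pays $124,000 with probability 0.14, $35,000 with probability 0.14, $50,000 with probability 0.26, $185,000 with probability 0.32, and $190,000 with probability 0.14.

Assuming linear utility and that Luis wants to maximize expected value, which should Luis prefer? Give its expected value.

Offer A = 0.2 × 96000 + 0.2 × 10000 + 0.2 × 73000 + 0.4 × 49000 = 19200 + 2000 + 14600 + 19600 = 55400
Offer B = 0.14 × 124000 + 0.14 × 35000 + 0.26 × 50000 + 0.32 × 185000 + 0.14 × 190000 = 17360 + 4900 + 13000 + 59200 + 26600 = 121060

Offer B ($121,060)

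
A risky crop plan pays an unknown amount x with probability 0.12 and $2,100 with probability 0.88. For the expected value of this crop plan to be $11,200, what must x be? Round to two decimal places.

x = $77,933.33

0.12·x + 0.88·2100 = 11200
0.12·x = 11200 − 1848 = 9352
x = 9352 / 0.12 = 77933.3333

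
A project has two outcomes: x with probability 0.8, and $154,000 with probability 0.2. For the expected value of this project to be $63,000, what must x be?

0.8·x + 0.2·154000 = 63000
0.8·x = 63000 − 30800 = 32200
x = 32200 / 0.8 = 40250

x = $40,250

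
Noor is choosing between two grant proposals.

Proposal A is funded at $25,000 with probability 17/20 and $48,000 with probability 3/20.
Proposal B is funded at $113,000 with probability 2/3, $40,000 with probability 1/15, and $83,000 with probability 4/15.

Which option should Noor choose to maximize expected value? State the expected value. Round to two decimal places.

Proposal A = 17/20 × 25000 + 3/20 × 48000 = 21250 + 7200 = 28450
Proposal B = 2/3 × 113000 + 1/15 × 40000 + 4/15 × 83000 = 75333.3333 + 2666.6667 + 22133.3333 = 100133.3333

Proposal B ($100,133.33)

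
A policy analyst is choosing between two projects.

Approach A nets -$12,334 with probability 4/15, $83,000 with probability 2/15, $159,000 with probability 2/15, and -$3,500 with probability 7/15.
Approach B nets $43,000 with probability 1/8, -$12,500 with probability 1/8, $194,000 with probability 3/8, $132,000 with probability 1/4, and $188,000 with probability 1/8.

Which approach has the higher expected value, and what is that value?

Approach B ($133,062.50)

Approach A = 4/15 × (-12334) + 2/15 × 83000 + 2/15 × 159000 + 7/15 × (-3500) = -3289.0667 + 11066.6667 + 21200 − 1633.3333 = 27344.2667
Approach B = 1/8 × 43000 + 1/8 × (-12500) + 3/8 × 194000 + 1/4 × 132000 + 1/8 × 188000 = 5375 − 1562.5 + 72750 + 33000 + 23500 = 133062.5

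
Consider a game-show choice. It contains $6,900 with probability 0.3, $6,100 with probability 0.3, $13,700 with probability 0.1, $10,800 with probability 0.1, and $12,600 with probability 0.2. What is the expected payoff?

EV = 0.3 × 6900 + 0.3 × 6100 + 0.1 × 13700 + 0.1 × 10800 + 0.2 × 12600 = 2070 + 1830 + 1370 + 1080 + 2520 = 8870

$8,870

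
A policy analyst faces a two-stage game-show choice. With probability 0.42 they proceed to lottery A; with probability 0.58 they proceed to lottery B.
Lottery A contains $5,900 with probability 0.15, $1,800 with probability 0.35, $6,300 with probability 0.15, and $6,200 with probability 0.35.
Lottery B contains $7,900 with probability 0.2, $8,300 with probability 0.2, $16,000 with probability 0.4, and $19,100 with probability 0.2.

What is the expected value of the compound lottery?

$9,751.40

EV(A) = 0.15 × 5900 + 0.35 × 1800 + 0.15 × 6300 + 0.35 × 6200 = 885 + 630 + 945 + 2170 = 4630
EV(B) = 0.2 × 7900 + 0.2 × 8300 + 0.4 × 16000 + 0.2 × 19100 = 1580 + 1660 + 6400 + 3820 = 13460
Overall = 0.42 × 4630 + 0.58 × 13460 = 1944.6 + 7806.8 = 9751.4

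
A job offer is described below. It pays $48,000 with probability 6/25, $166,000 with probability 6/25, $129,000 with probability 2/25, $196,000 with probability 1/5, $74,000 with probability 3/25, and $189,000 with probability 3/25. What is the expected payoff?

EV = 6/25 × 48000 + 6/25 × 166000 + 2/25 × 129000 + 1/5 × 196000 + 3/25 × 74000 + 3/25 × 189000 = 11520 + 39840 + 10320 + 39200 + 8880 + 22680 = 132440

$132,440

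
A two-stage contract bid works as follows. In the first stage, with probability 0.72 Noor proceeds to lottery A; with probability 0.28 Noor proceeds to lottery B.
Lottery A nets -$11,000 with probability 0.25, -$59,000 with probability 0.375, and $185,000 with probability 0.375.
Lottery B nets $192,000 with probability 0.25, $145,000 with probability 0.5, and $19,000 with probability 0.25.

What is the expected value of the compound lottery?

EV(A) = 0.25 × (-11000) + 0.375 × (-59000) + 0.375 × 185000 = -2750 − 22125 + 69375 = 44500
EV(B) = 0.25 × 192000 + 0.5 × 145000 + 0.25 × 19000 = 48000 + 72500 + 4750 = 125250
Overall = 0.72 × 44500 + 0.28 × 125250 = 32040 + 35070 = 67110

$67,110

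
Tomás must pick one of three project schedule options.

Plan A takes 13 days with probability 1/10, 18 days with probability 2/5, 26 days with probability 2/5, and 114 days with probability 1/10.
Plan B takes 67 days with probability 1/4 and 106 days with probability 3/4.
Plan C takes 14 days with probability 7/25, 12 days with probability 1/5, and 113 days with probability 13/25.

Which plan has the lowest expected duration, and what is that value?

Plan A = 1/10 × 13 + 2/5 × 18 + 2/5 × 26 + 1/10 × 114 = 1.3 + 7.2 + 10.4 + 11.4 = 30.3
Plan B = 1/4 × 67 + 3/4 × 106 = 16.75 + 79.5 = 96.25
Plan C = 7/25 × 14 + 1/5 × 12 + 13/25 × 113 = 3.92 + 2.4 + 58.76 = 65.08

Plan A (30.3 days)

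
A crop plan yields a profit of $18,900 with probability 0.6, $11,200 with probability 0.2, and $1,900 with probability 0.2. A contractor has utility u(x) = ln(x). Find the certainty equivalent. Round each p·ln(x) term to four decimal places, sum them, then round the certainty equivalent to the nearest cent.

$10,751.49

E[u] = 0.6·ln(18900) + 0.2·ln(11200) + 0.2·ln(1900) = 5.9082 + 1.8647 + 1.5099 = 9.2828
CE = e^9.2828 ≈ 10751.49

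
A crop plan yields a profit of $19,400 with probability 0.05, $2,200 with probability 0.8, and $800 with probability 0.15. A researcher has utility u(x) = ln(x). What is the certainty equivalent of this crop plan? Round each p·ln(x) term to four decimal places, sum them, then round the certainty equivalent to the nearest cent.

E[u] = 0.05·ln(19400) + 0.8·ln(2200) + 0.15·ln(800) = 0.4937 + 6.1570 + 1.0027 = 7.6534
CE = e^7.6534 ≈ 2107.80

$2,107.80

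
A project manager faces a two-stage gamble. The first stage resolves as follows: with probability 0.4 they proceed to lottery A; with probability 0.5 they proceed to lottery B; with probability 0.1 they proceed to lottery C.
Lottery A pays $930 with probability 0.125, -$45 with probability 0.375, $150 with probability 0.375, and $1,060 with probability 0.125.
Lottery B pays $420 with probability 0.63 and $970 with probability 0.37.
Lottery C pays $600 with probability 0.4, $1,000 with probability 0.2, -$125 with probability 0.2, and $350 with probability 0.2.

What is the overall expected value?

EV(A) = 0.125 × 930 + 0.375 × (-45) + 0.375 × 150 + 0.125 × 1060 = 116.25 − 16.875 + 56.25 + 132.5 = 288.125
EV(B) = 0.63 × 420 + 0.37 × 970 = 264.6 + 358.9 = 623.5
EV(C) = 0.4 × 600 + 0.2 × 1000 + 0.2 × (-125) + 0.2 × 350 = 240 + 200 − 25 + 70 = 485
Overall = 0.4 × 288.125 + 0.5 × 623.5 + 0.1 × 485 = 115.25 + 311.75 + 48.5 = 475.5

$475.50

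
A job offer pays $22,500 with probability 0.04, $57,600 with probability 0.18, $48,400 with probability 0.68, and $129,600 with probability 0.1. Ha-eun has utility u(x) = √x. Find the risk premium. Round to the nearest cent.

E[u] = 0.04·√22500 + 0.18·√57600 + 0.68·√48400 + 0.1·√129600 = 0.04·150 + 0.18·240 + 0.68·220 + 0.1·360 = 234.8
CE = (234.8)² = 55131.04
Risk premium = EV − CE = 57140 − 55131.04 = 2008.96

$2,008.96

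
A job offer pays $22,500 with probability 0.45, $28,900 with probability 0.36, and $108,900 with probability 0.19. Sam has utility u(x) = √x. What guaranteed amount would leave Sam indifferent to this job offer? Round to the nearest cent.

$36,633.96

E[u] = 0.45·√22500 + 0.36·√28900 + 0.19·√108900 = 0.45·150 + 0.36·170 + 0.19·330 = 191.4
CE = (191.4)² = 36633.96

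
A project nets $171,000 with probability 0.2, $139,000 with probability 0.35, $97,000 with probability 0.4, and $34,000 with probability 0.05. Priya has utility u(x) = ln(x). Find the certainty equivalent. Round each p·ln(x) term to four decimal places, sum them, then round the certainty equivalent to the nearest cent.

E[u] = 0.2·ln(171000) + 0.35·ln(139000) + 0.4·ln(97000) + 0.05·ln(34000) = 2.4099 + 4.1448 + 4.5930 + 0.5217 = 11.6694
CE = e^11.6694 ≈ 116938.10

$116,938.10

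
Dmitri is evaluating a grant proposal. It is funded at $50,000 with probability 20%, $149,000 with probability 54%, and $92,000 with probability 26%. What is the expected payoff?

EV = 0.2 × 50000 + 0.54 × 149000 + 0.26 × 92000 = 10000 + 80460 + 23920 = 114380

$114,380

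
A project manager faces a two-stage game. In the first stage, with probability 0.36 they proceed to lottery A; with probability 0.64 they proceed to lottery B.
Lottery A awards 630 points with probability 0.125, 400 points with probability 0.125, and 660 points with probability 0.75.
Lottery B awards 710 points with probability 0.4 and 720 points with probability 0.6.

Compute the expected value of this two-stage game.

EV(A) = 0.125 × 630 + 0.125 × 400 + 0.75 × 660 = 78.75 + 50 + 495 = 623.75
EV(B) = 0.4 × 710 + 0.6 × 720 = 284 + 432 = 716
Overall = 0.36 × 623.75 + 0.64 × 716 = 224.55 + 458.24 = 682.79

682.79 points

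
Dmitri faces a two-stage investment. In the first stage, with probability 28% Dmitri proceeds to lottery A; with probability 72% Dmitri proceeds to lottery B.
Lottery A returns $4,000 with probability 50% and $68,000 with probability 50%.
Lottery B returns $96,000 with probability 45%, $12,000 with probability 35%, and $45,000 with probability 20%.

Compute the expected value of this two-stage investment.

$50,688

EV(A) = 0.5 × 4000 + 0.5 × 68000 = 2000 + 34000 = 36000
EV(B) = 0.45 × 96000 + 0.35 × 12000 + 0.2 × 45000 = 43200 + 4200 + 9000 = 56400
Overall = 0.28 × 36000 + 0.72 × 56400 = 10080 + 40608 = 50688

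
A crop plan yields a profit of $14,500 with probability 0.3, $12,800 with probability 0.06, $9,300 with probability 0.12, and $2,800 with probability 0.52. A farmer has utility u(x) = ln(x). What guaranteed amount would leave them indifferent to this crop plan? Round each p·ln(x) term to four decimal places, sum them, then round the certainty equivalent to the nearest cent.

$5,801.66

E[u] = 0.3·ln(14500) + 0.06·ln(12800) + 0.12·ln(9300) + 0.52·ln(2800) = 2.8746 + 0.5674 + 1.0965 + 4.1274 = 8.6659
CE = e^8.6659 ≈ 5801.66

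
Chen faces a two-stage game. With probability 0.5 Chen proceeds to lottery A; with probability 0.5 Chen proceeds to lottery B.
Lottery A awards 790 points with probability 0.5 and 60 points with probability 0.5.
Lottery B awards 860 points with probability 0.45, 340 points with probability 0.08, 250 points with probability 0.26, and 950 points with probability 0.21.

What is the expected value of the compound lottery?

EV(A) = 0.5 × 790 + 0.5 × 60 = 395 + 30 = 425
EV(B) = 0.45 × 860 + 0.08 × 340 + 0.26 × 250 + 0.21 × 950 = 387 + 27.2 + 65 + 199.5 = 678.7
Overall = 0.5 × 425 + 0.5 × 678.7 = 212.5 + 339.35 = 551.85

551.85 points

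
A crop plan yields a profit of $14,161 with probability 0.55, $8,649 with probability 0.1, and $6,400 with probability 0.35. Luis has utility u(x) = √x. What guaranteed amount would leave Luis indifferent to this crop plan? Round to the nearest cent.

E[u] = 0.55·√14161 + 0.1·√8649 + 0.35·√6400 = 0.55·119 + 0.1·93 + 0.35·80 = 102.75
CE = (102.75)² = 10557.5625

$10,557.56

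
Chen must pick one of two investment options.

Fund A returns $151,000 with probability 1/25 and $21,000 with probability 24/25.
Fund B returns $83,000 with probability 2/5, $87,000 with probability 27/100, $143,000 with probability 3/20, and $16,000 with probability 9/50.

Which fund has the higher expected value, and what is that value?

Fund A = 1/25 × 151000 + 24/25 × 21000 = 6040 + 20160 = 26200
Fund B = 2/5 × 83000 + 27/100 × 87000 + 3/20 × 143000 + 9/50 × 16000 = 33200 + 23490 + 21450 + 2880 = 81020

Fund B ($81,020)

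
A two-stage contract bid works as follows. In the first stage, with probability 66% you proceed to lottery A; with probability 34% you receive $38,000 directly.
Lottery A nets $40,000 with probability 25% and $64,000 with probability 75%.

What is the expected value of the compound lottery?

EV(A) = 0.25 × 40000 + 0.75 × 64000 = 10000 + 48000 = 58000
Branch B: 38000 (certain)
Overall = 0.66 × 58000 + 0.34 × 38000 = 38280 + 12920 = 51200

$51,200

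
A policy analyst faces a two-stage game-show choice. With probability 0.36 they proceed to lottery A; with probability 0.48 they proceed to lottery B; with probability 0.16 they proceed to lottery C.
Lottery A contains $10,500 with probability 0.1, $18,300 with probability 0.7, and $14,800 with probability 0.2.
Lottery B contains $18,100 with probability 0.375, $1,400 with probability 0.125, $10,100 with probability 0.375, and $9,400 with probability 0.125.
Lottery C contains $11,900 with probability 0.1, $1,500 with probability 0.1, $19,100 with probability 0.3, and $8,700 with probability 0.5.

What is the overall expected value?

EV(A) = 0.1 × 10500 + 0.7 × 18300 + 0.2 × 14800 = 1050 + 12810 + 2960 = 16820
EV(B) = 0.375 × 18100 + 0.125 × 1400 + 0.375 × 10100 + 0.125 × 9400 = 6787.5 + 175 + 3787.5 + 1175 = 11925
EV(C) = 0.1 × 11900 + 0.1 × 1500 + 0.3 × 19100 + 0.5 × 8700 = 1190 + 150 + 5730 + 4350 = 11420
Overall = 0.36 × 16820 + 0.48 × 11925 + 0.16 × 11420 = 6055.2 + 5724 + 1827.2 = 13606.4

$13,606.40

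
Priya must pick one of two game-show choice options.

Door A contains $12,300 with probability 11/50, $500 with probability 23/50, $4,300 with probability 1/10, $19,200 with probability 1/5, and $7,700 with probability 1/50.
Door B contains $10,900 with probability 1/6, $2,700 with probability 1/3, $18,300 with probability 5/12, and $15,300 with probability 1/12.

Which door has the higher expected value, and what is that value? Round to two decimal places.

Door A = 11/50 × 12300 + 23/50 × 500 + 1/10 × 4300 + 1/5 × 19200 + 1/50 × 7700 = 2706 + 230 + 430 + 3840 + 154 = 7360
Door B = 1/6 × 10900 + 1/3 × 2700 + 5/12 × 18300 + 1/12 × 15300 = 1816.6667 + 900 + 7625 + 1275 = 11616.6667

Door B ($11,616.67)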